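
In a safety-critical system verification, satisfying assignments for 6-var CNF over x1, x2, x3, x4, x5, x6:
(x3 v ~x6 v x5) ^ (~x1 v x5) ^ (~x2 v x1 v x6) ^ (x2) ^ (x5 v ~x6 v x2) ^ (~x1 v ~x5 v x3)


CNF with 6 clauses over 6 vars (64 assignments).
An assignment satisfies CNF iff every clause has >=1 true literal.
Check each row (bits = x1,x2,x3,x4,x5,x6; clause T/F shown):
  row 0 [000000]: clauses=TTTFTT -> 0
  row 1 [000001]: clauses=FTTFFT -> 0
  row 2 [000010]: clauses=TTTFTT -> 0
  row 3 [000011]: clauses=TTTFTT -> 0
  row 4 [000100]: clauses=TTTFTT -> 0
  (every remaining row is evaluated the same way; all 64 results are listed next)
Full result column, 8 rows per line (x1,x2,x3 fixed per line; x4,x5,x6 runs 000..111 left to right):
  rows 0-7 [x1,x2,x3=000]: 00000000  (ones: 0)
  rows 8-15 [x1,x2,x3=001]: 00000000  (ones: 0)
  rows 16-23 [x1,x2,x3=010]: 00010001  (ones: 2)
  rows 24-31 [x1,x2,x3=011]: 01010101  (ones: 4)
  rows 32-39 [x1,x2,x3=100]: 00000000  (ones: 0)
  rows 40-47 [x1,x2,x3=101]: 00000000  (ones: 0)
  rows 48-55 [x1,x2,x3=110]: 00000000  (ones: 0)
  rows 56-63 [x1,x2,x3=111]: 00110011  (ones: 4)
Satisfying assignments = 0+0+2+4+0+0+0+4 = 10

10


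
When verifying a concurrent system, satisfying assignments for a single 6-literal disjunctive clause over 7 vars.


Step 1: Total=2^7=128
Step 2: Unsat when all 6 false: 2^1=2
Step 3: Sat=128-2=126

126


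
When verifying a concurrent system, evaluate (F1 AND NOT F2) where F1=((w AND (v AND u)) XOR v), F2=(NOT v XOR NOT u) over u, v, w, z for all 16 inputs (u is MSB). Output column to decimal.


F1 = ((w AND (v AND u)) XOR v)
F2 = (NOT v XOR NOT u)
Counterexample to F1=>F2 is where F1=1 and F2=0.
Evaluate each row (bits = u,v,w,z, MSB first):
  row 0 [0000]: F1=0 F2=0 -> F1&~F2 -> 0
  row 1 [0001]: F1=0 F2=0 -> F1&~F2 -> 0
  row 2 [0010]: F1=0 F2=0 -> F1&~F2 -> 0
  row 3 [0011]: F1=0 F2=0 -> F1&~F2 -> 0
  row 4 [0100]: F1=1 F2=1 -> F1&~F2 -> 0
  row 5 [0101]: F1=1 F2=1 -> F1&~F2 -> 0
  row 6 [0110]: F1=1 F2=1 -> F1&~F2 -> 0
  row 7 [0111]: F1=1 F2=1 -> F1&~F2 -> 0
  row 8 [1000]: F1=0 F2=1 -> F1&~F2 -> 0
  row 9 [1001]: F1=0 F2=1 -> F1&~F2 -> 0
  row 10 [1010]: F1=0 F2=1 -> F1&~F2 -> 0
  row 11 [1011]: F1=0 F2=1 -> F1&~F2 -> 0
  row 12 [1100]: F1=1 F2=0 -> F1&~F2 -> 1
  row 13 [1101]: F1=1 F2=0 -> F1&~F2 -> 1
  row 14 [1110]: F1=0 F2=0 -> F1&~F2 -> 0
  row 15 [1111]: F1=0 F2=0 -> F1&~F2 -> 0
Full result column, 4 rows per line (u,v fixed per line; w,z runs 00..11 left to right):
  rows 0-3 [u,v=00]: 0000  = hex 0
  rows 4-7 [u,v=01]: 0000  = hex 0
  rows 8-11 [u,v=10]: 0000  = hex 0
  rows 12-15 [u,v=11]: 1100  = hex C
Counterexample vector (row 0 .. row 15) = 0000000000001100
Output column grouped in 4s = 0000 0000 0000 1100 = 0x000C
Convert to decimal digit by digit (value = value*16 + digit):
  0 -> 0
  0*16 + 0 = 0
  0*16 + 0 = 0
  0*16 + 12 (C) = 12
Decimal = 12

12


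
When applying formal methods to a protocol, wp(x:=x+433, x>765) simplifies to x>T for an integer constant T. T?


Formula: wp(x:=E, P) = P[E/x] (substitute E for x in postcondition)
Step 1: Postcondition: x>765
Step 2: Substitute x+433 for x: x+433>765
Step 3: Solve for x: x > 765-433 = 332

332


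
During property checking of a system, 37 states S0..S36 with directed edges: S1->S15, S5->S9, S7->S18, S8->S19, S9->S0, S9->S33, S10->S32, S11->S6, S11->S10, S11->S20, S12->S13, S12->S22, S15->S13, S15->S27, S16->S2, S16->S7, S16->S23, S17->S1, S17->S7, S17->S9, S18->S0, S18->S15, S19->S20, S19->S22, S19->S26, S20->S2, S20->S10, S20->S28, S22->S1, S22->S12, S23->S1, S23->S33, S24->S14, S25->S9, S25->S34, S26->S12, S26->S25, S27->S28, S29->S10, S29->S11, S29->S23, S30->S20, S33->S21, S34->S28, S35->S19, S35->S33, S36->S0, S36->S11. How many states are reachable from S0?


BFS from S0:
  layer 0: {S0}
Reachable set: {S0}
Count = 1

1


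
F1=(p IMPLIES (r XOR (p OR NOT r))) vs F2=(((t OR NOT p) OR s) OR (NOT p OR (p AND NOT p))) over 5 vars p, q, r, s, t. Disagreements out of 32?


F1 = (p IMPLIES (r XOR (p OR NOT r)))
F2 = (((t OR NOT p) OR s) OR (NOT p OR (p AND NOT p)))
Evaluate both on each of 32 rows (bits = p,q,r,s,t):
  row 0 [00000]: F1=1 F2=1 -> 0
  row 1 [00001]: F1=1 F2=1 -> 0
  row 2 [00010]: F1=1 F2=1 -> 0
  row 3 [00011]: F1=1 F2=1 -> 0
  row 4 [00100]: F1=1 F2=1 -> 0
  row 5 [00101]: F1=1 F2=1 -> 0
  row 6 [00110]: F1=1 F2=1 -> 0
  row 7 [00111]: F1=1 F2=1 -> 0
  row 8 [01000]: F1=1 F2=1 -> 0
  row 9 [01001]: F1=1 F2=1 -> 0
  row 10 [01010]: F1=1 F2=1 -> 0
  row 11 [01011]: F1=1 F2=1 -> 0
  row 12 [01100]: F1=1 F2=1 -> 0
  row 13 [01101]: F1=1 F2=1 -> 0
  row 14 [01110]: F1=1 F2=1 -> 0
  row 15 [01111]: F1=1 F2=1 -> 0
  row 16 [10000]: F1=1 F2=0 (differ) -> 1
  row 17 [10001]: F1=1 F2=1 -> 0
  row 18 [10010]: F1=1 F2=1 -> 0
  row 19 [10011]: F1=1 F2=1 -> 0
  row 20 [10100]: F1=0 F2=0 -> 0
  row 21 [10101]: F1=0 F2=1 (differ) -> 1
  row 22 [10110]: F1=0 F2=1 (differ) -> 1
  row 23 [10111]: F1=0 F2=1 (differ) -> 1
  row 24 [11000]: F1=1 F2=0 (differ) -> 1
  row 25 [11001]: F1=1 F2=1 -> 0
  row 26 [11010]: F1=1 F2=1 -> 0
  row 27 [11011]: F1=1 F2=1 -> 0
  row 28 [11100]: F1=0 F2=0 -> 0
  row 29 [11101]: F1=0 F2=1 (differ) -> 1
  row 30 [11110]: F1=0 F2=1 (differ) -> 1
  row 31 [11111]: F1=0 F2=1 (differ) -> 1
Full result column, 8 rows per line (p,q fixed per line; r,s,t runs 000..111 left to right):
  rows 0-7 [p,q=00]: 00000000  (ones: 0)
  rows 8-15 [p,q=01]: 00000000  (ones: 0)
  rows 16-23 [p,q=10]: 10000111  (ones: 4)
  rows 24-31 [p,q=11]: 10000111  (ones: 4)
Disagreements = 0+0+4+4 = 8

8


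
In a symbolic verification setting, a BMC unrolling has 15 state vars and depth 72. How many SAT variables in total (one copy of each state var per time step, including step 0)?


BMC unrolls to depth k, creating one copy of each state var for steps 0..k.
Step count = 72 + 1 = 73 (steps 0 through 72)
Vars per step = 15
Total = 15 * 73 = 1095

1095


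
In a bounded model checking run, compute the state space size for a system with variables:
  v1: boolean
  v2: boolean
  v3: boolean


State space = product of domain sizes of all variables.
Domain sizes:
  v1 (boolean): 2
  v2 (boolean): 2
  v3 (boolean): 2
Product = 2 * 2 * 2 = 8

8


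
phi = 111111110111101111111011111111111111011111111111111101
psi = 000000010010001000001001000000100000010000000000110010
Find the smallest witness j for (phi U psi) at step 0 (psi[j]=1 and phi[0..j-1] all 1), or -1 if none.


(phi U psi) at 0: need smallest j with psi[j]=1 and phi[i]=1 for all i in [0,j).
Scan from step 0:
  step 0: phi=1, psi=0 -> continue
  step 1: phi=1, psi=0 -> continue
  step 2: phi=1, psi=0 -> continue
  step 3: phi=1, psi=0 -> continue
  step 7: psi=1 and phi held for [0,7) -> witness found
Witness step = 7

7


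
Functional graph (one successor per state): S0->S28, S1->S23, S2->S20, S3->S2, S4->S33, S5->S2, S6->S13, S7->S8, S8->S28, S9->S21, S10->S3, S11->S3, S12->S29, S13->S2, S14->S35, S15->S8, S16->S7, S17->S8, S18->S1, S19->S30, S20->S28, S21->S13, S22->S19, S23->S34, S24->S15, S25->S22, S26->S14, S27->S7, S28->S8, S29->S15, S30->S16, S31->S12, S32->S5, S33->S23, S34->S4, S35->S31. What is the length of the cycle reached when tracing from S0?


Trace from S0 until a state repeats:
  S0 -> S28 -> S8 -> S28
S28 first seen at step 1, revisited at step 3.
Cycle length = 3 - 1 = 2

2


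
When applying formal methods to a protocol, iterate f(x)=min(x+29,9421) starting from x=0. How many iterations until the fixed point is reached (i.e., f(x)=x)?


Step 1: x=0, cap=9421, increment=29
Step 2: x grows by 29 each step until capped at 9421; fixed point is x=9421
Step 3: iterations = ceil(9421/29) = 325

325


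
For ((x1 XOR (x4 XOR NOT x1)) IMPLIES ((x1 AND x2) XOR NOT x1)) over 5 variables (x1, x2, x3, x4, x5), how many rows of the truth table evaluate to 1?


Formula: ((x1 XOR (x4 XOR NOT x1)) IMPLIES ((x1 AND x2) XOR NOT x1)) over 5 vars (32 rows)
Evaluate each row (x1, x2, x3, x4, x5 as bits, MSB first):
  row 0 [00000]: ((0 XOR (0 XOR NOT 0)) IMPLIES ((0 AND 0) XOR NOT 0)) -> 1
  row 1 [00001]: ((0 XOR (0 XOR NOT 0)) IMPLIES ((0 AND 0) XOR NOT 0)) -> 1
  row 2 [00010]: ((0 XOR (1 XOR NOT 0)) IMPLIES ((0 AND 0) XOR NOT 0)) -> 1
  row 3 [00011]: ((0 XOR (1 XOR NOT 0)) IMPLIES ((0 AND 0) XOR NOT 0)) -> 1
  row 4 [00100]: ((0 XOR (0 XOR NOT 0)) IMPLIES ((0 AND 0) XOR NOT 0)) -> 1
  row 5 [00101]: ((0 XOR (0 XOR NOT 0)) IMPLIES ((0 AND 0) XOR NOT 0)) -> 1
  row 6 [00110]: ((0 XOR (1 XOR NOT 0)) IMPLIES ((0 AND 0) XOR NOT 0)) -> 1
  row 7 [00111]: ((0 XOR (1 XOR NOT 0)) IMPLIES ((0 AND 0) XOR NOT 0)) -> 1
  row 8 [01000]: ((0 XOR (0 XOR NOT 0)) IMPLIES ((0 AND 1) XOR NOT 0)) -> 1
  row 9 [01001]: ((0 XOR (0 XOR NOT 0)) IMPLIES ((0 AND 1) XOR NOT 0)) -> 1
  row 10 [01010]: ((0 XOR (1 XOR NOT 0)) IMPLIES ((0 AND 1) XOR NOT 0)) -> 1
  row 11 [01011]: ((0 XOR (1 XOR NOT 0)) IMPLIES ((0 AND 1) XOR NOT 0)) -> 1
  row 12 [01100]: ((0 XOR (0 XOR NOT 0)) IMPLIES ((0 AND 1) XOR NOT 0)) -> 1
  row 13 [01101]: ((0 XOR (0 XOR NOT 0)) IMPLIES ((0 AND 1) XOR NOT 0)) -> 1
  row 14 [01110]: ((0 XOR (1 XOR NOT 0)) IMPLIES ((0 AND 1) XOR NOT 0)) -> 1
  row 15 [01111]: ((0 XOR (1 XOR NOT 0)) IMPLIES ((0 AND 1) XOR NOT 0)) -> 1
  row 16 [10000]: ((1 XOR (0 XOR NOT 1)) IMPLIES ((1 AND 0) XOR NOT 1)) -> 0
  row 17 [10001]: ((1 XOR (0 XOR NOT 1)) IMPLIES ((1 AND 0) XOR NOT 1)) -> 0
  row 18 [10010]: ((1 XOR (1 XOR NOT 1)) IMPLIES ((1 AND 0) XOR NOT 1)) -> 1
  row 19 [10011]: ((1 XOR (1 XOR NOT 1)) IMPLIES ((1 AND 0) XOR NOT 1)) -> 1
  row 20 [10100]: ((1 XOR (0 XOR NOT 1)) IMPLIES ((1 AND 0) XOR NOT 1)) -> 0
  row 21 [10101]: ((1 XOR (0 XOR NOT 1)) IMPLIES ((1 AND 0) XOR NOT 1)) -> 0
  row 22 [10110]: ((1 XOR (1 XOR NOT 1)) IMPLIES ((1 AND 0) XOR NOT 1)) -> 1
  row 23 [10111]: ((1 XOR (1 XOR NOT 1)) IMPLIES ((1 AND 0) XOR NOT 1)) -> 1
  row 24 [11000]: ((1 XOR (0 XOR NOT 1)) IMPLIES ((1 AND 1) XOR NOT 1)) -> 1
  row 25 [11001]: ((1 XOR (0 XOR NOT 1)) IMPLIES ((1 AND 1) XOR NOT 1)) -> 1
  row 26 [11010]: ((1 XOR (1 XOR NOT 1)) IMPLIES ((1 AND 1) XOR NOT 1)) -> 1
  row 27 [11011]: ((1 XOR (1 XOR NOT 1)) IMPLIES ((1 AND 1) XOR NOT 1)) -> 1
  row 28 [11100]: ((1 XOR (0 XOR NOT 1)) IMPLIES ((1 AND 1) XOR NOT 1)) -> 1
  row 29 [11101]: ((1 XOR (0 XOR NOT 1)) IMPLIES ((1 AND 1) XOR NOT 1)) -> 1
  row 30 [11110]: ((1 XOR (1 XOR NOT 1)) IMPLIES ((1 AND 1) XOR NOT 1)) -> 1
  row 31 [11111]: ((1 XOR (1 XOR NOT 1)) IMPLIES ((1 AND 1) XOR NOT 1)) -> 1
Full result column, 8 rows per line (x1,x2 fixed per line; x3,x4,x5 runs 000..111 left to right):
  rows 0-7 [x1,x2=00]: 11111111  (ones: 8)
  rows 8-15 [x1,x2=01]: 11111111  (ones: 8)
  rows 16-23 [x1,x2=10]: 00110011  (ones: 4)
  rows 24-31 [x1,x2=11]: 11111111  (ones: 8)
Count of 1-rows = 8+8+4+8 = 28

28


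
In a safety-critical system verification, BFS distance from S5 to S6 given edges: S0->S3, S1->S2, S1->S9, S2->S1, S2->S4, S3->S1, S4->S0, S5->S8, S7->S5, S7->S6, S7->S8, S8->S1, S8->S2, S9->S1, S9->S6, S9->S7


BFS layer-by-layer from S5:
  dist 0: {S5}
  dist 1: {S8}
  dist 2: {S1, S2}
  dist 3: {S4, S9}
  dist 4: {S0, S6, S7}
  -> S6 reached at distance 4
Shortest path length = 4

4


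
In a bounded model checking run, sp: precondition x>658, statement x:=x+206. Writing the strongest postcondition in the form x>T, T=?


Formula: sp(P, x:=E) = exists old_x. (x = E[old_x/x]) AND P[old_x/x] (old_x is the value of x before the assignment; eliminate old_x by solving x = E[old_x/x] for old_x)
Step 1: Precondition P: x>658, i.e. old_x > 658
Step 2: Assignment gives x = old_x + 206, so old_x = x - 206
Step 3: Substitute into P: x - 206 > 658
Step 4: Simplify: x > 658+206 = 864

864


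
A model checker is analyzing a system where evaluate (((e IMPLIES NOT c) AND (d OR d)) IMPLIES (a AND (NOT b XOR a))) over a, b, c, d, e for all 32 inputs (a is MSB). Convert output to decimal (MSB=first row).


Formula: (((e IMPLIES NOT c) AND (d OR d)) IMPLIES (a AND (NOT b XOR a))) over a, b, c, d, e (32 rows)
Evaluate each row (bits = a,b,c,d,e, MSB first):
  row 0 [00000]: (((0 IMPLIES NOT 0) AND (0 OR 0)) IMPLIES (0 AND (NOT 0 XOR 0))) -> 1
  row 1 [00001]: (((1 IMPLIES NOT 0) AND (0 OR 0)) IMPLIES (0 AND (NOT 0 XOR 0))) -> 1
  row 2 [00010]: (((0 IMPLIES NOT 0) AND (1 OR 1)) IMPLIES (0 AND (NOT 0 XOR 0))) -> 0
  row 3 [00011]: (((1 IMPLIES NOT 0) AND (1 OR 1)) IMPLIES (0 AND (NOT 0 XOR 0))) -> 0
  row 4 [00100]: (((0 IMPLIES NOT 1) AND (0 OR 0)) IMPLIES (0 AND (NOT 0 XOR 0))) -> 1
  row 5 [00101]: (((1 IMPLIES NOT 1) AND (0 OR 0)) IMPLIES (0 AND (NOT 0 XOR 0))) -> 1
  row 6 [00110]: (((0 IMPLIES NOT 1) AND (1 OR 1)) IMPLIES (0 AND (NOT 0 XOR 0))) -> 0
  row 7 [00111]: (((1 IMPLIES NOT 1) AND (1 OR 1)) IMPLIES (0 AND (NOT 0 XOR 0))) -> 1
  row 8 [01000]: (((0 IMPLIES NOT 0) AND (0 OR 0)) IMPLIES (0 AND (NOT 1 XOR 0))) -> 1
  row 9 [01001]: (((1 IMPLIES NOT 0) AND (0 OR 0)) IMPLIES (0 AND (NOT 1 XOR 0))) -> 1
  row 10 [01010]: (((0 IMPLIES NOT 0) AND (1 OR 1)) IMPLIES (0 AND (NOT 1 XOR 0))) -> 0
  row 11 [01011]: (((1 IMPLIES NOT 0) AND (1 OR 1)) IMPLIES (0 AND (NOT 1 XOR 0))) -> 0
  row 12 [01100]: (((0 IMPLIES NOT 1) AND (0 OR 0)) IMPLIES (0 AND (NOT 1 XOR 0))) -> 1
  row 13 [01101]: (((1 IMPLIES NOT 1) AND (0 OR 0)) IMPLIES (0 AND (NOT 1 XOR 0))) -> 1
  row 14 [01110]: (((0 IMPLIES NOT 1) AND (1 OR 1)) IMPLIES (0 AND (NOT 1 XOR 0))) -> 0
  row 15 [01111]: (((1 IMPLIES NOT 1) AND (1 OR 1)) IMPLIES (0 AND (NOT 1 XOR 0))) -> 1
  row 16 [10000]: (((0 IMPLIES NOT 0) AND (0 OR 0)) IMPLIES (1 AND (NOT 0 XOR 1))) -> 1
  row 17 [10001]: (((1 IMPLIES NOT 0) AND (0 OR 0)) IMPLIES (1 AND (NOT 0 XOR 1))) -> 1
  row 18 [10010]: (((0 IMPLIES NOT 0) AND (1 OR 1)) IMPLIES (1 AND (NOT 0 XOR 1))) -> 0
  row 19 [10011]: (((1 IMPLIES NOT 0) AND (1 OR 1)) IMPLIES (1 AND (NOT 0 XOR 1))) -> 0
  row 20 [10100]: (((0 IMPLIES NOT 1) AND (0 OR 0)) IMPLIES (1 AND (NOT 0 XOR 1))) -> 1
  row 21 [10101]: (((1 IMPLIES NOT 1) AND (0 OR 0)) IMPLIES (1 AND (NOT 0 XOR 1))) -> 1
  row 22 [10110]: (((0 IMPLIES NOT 1) AND (1 OR 1)) IMPLIES (1 AND (NOT 0 XOR 1))) -> 0
  row 23 [10111]: (((1 IMPLIES NOT 1) AND (1 OR 1)) IMPLIES (1 AND (NOT 0 XOR 1))) -> 1
  row 24 [11000]: (((0 IMPLIES NOT 0) AND (0 OR 0)) IMPLIES (1 AND (NOT 1 XOR 1))) -> 1
  row 25 [11001]: (((1 IMPLIES NOT 0) AND (0 OR 0)) IMPLIES (1 AND (NOT 1 XOR 1))) -> 1
  row 26 [11010]: (((0 IMPLIES NOT 0) AND (1 OR 1)) IMPLIES (1 AND (NOT 1 XOR 1))) -> 1
  row 27 [11011]: (((1 IMPLIES NOT 0) AND (1 OR 1)) IMPLIES (1 AND (NOT 1 XOR 1))) -> 1
  row 28 [11100]: (((0 IMPLIES NOT 1) AND (0 OR 0)) IMPLIES (1 AND (NOT 1 XOR 1))) -> 1
  row 29 [11101]: (((1 IMPLIES NOT 1) AND (0 OR 0)) IMPLIES (1 AND (NOT 1 XOR 1))) -> 1
  row 30 [11110]: (((0 IMPLIES NOT 1) AND (1 OR 1)) IMPLIES (1 AND (NOT 1 XOR 1))) -> 1
  row 31 [11111]: (((1 IMPLIES NOT 1) AND (1 OR 1)) IMPLIES (1 AND (NOT 1 XOR 1))) -> 1
Full result column, 4 rows per line (a,b,c fixed per line; d,e runs 00..11 left to right):
  rows 0-3 [a,b,c=000]: 1100  = hex C
  rows 4-7 [a,b,c=001]: 1101  = hex D
  rows 8-11 [a,b,c=010]: 1100  = hex C
  rows 12-15 [a,b,c=011]: 1101  = hex D
  rows 16-19 [a,b,c=100]: 1100  = hex C
  rows 20-23 [a,b,c=101]: 1101  = hex D
  rows 24-27 [a,b,c=110]: 1111  = hex F
  rows 28-31 [a,b,c=111]: 1111  = hex F
Output column (row 0 .. row 31) = 11001101110011011100110111111111
Output column grouped in 4s = 1100 1101 1100 1101 1100 1101 1111 1111 = 0xCDCDCDFF
Convert to decimal digit by digit (value = value*16 + digit):
  C -> 12
  12*16 + 13 (D) = 205
  205*16 + 12 (C) = 3292
  3292*16 + 13 (D) = 52685
  52685*16 + 12 (C) = 842972
  842972*16 + 13 (D) = 13487565
  13487565*16 + 15 (F) = 215801055
  215801055*16 + 15 (F) = 3452816895
Decimal = 3452816895

3452816895


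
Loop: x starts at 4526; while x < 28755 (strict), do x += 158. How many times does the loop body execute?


Step 1: x goes from 4526 toward 28755 by 158; the body runs while x<28755, so iterations = ceil((bound-start)/step)
Step 2: Distance=24229
Step 3: ceil(24229/158)=154

154


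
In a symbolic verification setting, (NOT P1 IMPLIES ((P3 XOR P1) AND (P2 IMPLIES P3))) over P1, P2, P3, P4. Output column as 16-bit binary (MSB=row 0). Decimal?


Formula: (NOT P1 IMPLIES ((P3 XOR P1) AND (P2 IMPLIES P3))) over P1, P2, P3, P4 (16 rows)
Evaluate each row (bits = P1,P2,P3,P4, MSB first):
  row 0 [0000]: (NOT 0 IMPLIES ((0 XOR 0) AND (0 IMPLIES 0))) -> 0
  row 1 [0001]: (NOT 0 IMPLIES ((0 XOR 0) AND (0 IMPLIES 0))) -> 0
  row 2 [0010]: (NOT 0 IMPLIES ((1 XOR 0) AND (0 IMPLIES 1))) -> 1
  row 3 [0011]: (NOT 0 IMPLIES ((1 XOR 0) AND (0 IMPLIES 1))) -> 1
  row 4 [0100]: (NOT 0 IMPLIES ((0 XOR 0) AND (1 IMPLIES 0))) -> 0
  row 5 [0101]: (NOT 0 IMPLIES ((0 XOR 0) AND (1 IMPLIES 0))) -> 0
  row 6 [0110]: (NOT 0 IMPLIES ((1 XOR 0) AND (1 IMPLIES 1))) -> 1
  row 7 [0111]: (NOT 0 IMPLIES ((1 XOR 0) AND (1 IMPLIES 1))) -> 1
  row 8 [1000]: (NOT 1 IMPLIES ((0 XOR 1) AND (0 IMPLIES 0))) -> 1
  row 9 [1001]: (NOT 1 IMPLIES ((0 XOR 1) AND (0 IMPLIES 0))) -> 1
  row 10 [1010]: (NOT 1 IMPLIES ((1 XOR 1) AND (0 IMPLIES 1))) -> 1
  row 11 [1011]: (NOT 1 IMPLIES ((1 XOR 1) AND (0 IMPLIES 1))) -> 1
  row 12 [1100]: (NOT 1 IMPLIES ((0 XOR 1) AND (1 IMPLIES 0))) -> 1
  row 13 [1101]: (NOT 1 IMPLIES ((0 XOR 1) AND (1 IMPLIES 0))) -> 1
  row 14 [1110]: (NOT 1 IMPLIES ((1 XOR 1) AND (1 IMPLIES 1))) -> 1
  row 15 [1111]: (NOT 1 IMPLIES ((1 XOR 1) AND (1 IMPLIES 1))) -> 1
Full result column, 4 rows per line (P1,P2 fixed per line; P3,P4 runs 00..11 left to right):
  rows 0-3 [P1,P2=00]: 0011  = hex 3
  rows 4-7 [P1,P2=01]: 0011  = hex 3
  rows 8-11 [P1,P2=10]: 1111  = hex F
  rows 12-15 [P1,P2=11]: 1111  = hex F
Output column (row 0 .. row 15) = 0011001111111111
Output column grouped in 4s = 0011 0011 1111 1111 = 0x33FF
Convert to decimal digit by digit (value = value*16 + digit):
  3 -> 3
  3*16 + 3 = 51
  51*16 + 15 (F) = 831
  831*16 + 15 (F) = 13311
Decimal = 13311

13311


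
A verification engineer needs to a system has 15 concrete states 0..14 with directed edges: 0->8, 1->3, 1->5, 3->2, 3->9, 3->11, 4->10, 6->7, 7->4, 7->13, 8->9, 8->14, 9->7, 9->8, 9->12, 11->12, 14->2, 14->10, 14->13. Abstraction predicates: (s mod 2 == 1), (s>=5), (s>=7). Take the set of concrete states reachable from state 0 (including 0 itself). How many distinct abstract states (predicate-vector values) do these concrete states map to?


BFS from 0:
Concrete reachable: {0, 2, 4, 7, 8, 9, 10, 12, 13, 14}
Abstract via predicates (s mod 2 == 1), (s>=5), (s>=7):
  (0,0,0) <- {0, 2, 4}
  (0,1,1) <- {8, 10, 12, 14}
  (1,1,1) <- {7, 9, 13}
Distinct abstract states = 3

3


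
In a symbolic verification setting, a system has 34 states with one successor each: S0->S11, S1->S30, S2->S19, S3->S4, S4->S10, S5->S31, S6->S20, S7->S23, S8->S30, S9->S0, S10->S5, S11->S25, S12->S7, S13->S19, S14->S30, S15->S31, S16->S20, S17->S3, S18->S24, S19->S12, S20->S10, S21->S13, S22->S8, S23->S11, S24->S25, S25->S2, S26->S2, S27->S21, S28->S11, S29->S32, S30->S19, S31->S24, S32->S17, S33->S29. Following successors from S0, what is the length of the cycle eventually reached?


Trace from S0 until a state repeats:
  S0 -> S11 -> S25 -> S2 -> S19 -> S12 -> S7 -> S23 -> S11
S11 first seen at step 1, revisited at step 8.
Cycle length = 8 - 1 = 7

7


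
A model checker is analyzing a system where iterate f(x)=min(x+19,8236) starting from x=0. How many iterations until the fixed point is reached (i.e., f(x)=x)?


Step 1: x=0, cap=8236, increment=19
Step 2: x grows by 19 each step until capped at 8236; fixed point is x=8236
Step 3: iterations = ceil(8236/19) = 434

434


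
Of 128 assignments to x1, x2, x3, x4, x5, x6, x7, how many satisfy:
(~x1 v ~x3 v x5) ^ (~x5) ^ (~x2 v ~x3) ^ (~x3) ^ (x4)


CNF with 5 clauses over 7 vars (128 assignments).
An assignment satisfies CNF iff every clause has >=1 true literal.
Check each row (bits = x1,x2,x3,x4,x5,x6,x7; clause T/F shown):
  row 0 [0000000]: clauses=TTTTF -> 0
  row 1 [0000001]: clauses=TTTTF -> 0
  row 2 [0000010]: clauses=TTTTF -> 0
  row 3 [0000011]: clauses=TTTTF -> 0
  row 4 [0000100]: clauses=TFTTF -> 0
  (every remaining row is evaluated the same way; all 128 results are listed next)
Full result column, 8 rows per line (x1,x2,x3,x4 fixed per line; x5,x6,x7 runs 000..111 left to right):
  rows 0-7 [x1,x2,x3,x4=0000]: 00000000  (ones: 0)
  rows 8-15 [x1,x2,x3,x4=0001]: 11110000  (ones: 4)
  rows 16-23 [x1,x2,x3,x4=0010]: 00000000  (ones: 0)
  rows 24-31 [x1,x2,x3,x4=0011]: 00000000  (ones: 0)
  rows 32-39 [x1,x2,x3,x4=0100]: 00000000  (ones: 0)
  rows 40-47 [x1,x2,x3,x4=0101]: 11110000  (ones: 4)
  rows 48-55 [x1,x2,x3,x4=0110]: 00000000  (ones: 0)
  rows 56-63 [x1,x2,x3,x4=0111]: 00000000  (ones: 0)
  rows 64-71 [x1,x2,x3,x4=1000]: 00000000  (ones: 0)
  rows 72-79 [x1,x2,x3,x4=1001]: 11110000  (ones: 4)
  rows 80-87 [x1,x2,x3,x4=1010]: 00000000  (ones: 0)
  rows 88-95 [x1,x2,x3,x4=1011]: 00000000  (ones: 0)
  rows 96-103 [x1,x2,x3,x4=1100]: 00000000  (ones: 0)
  rows 104-111 [x1,x2,x3,x4=1101]: 11110000  (ones: 4)
  rows 112-119 [x1,x2,x3,x4=1110]: 00000000  (ones: 0)
  rows 120-127 [x1,x2,x3,x4=1111]: 00000000  (ones: 0)
Satisfying assignments = 0+4+0+0+0+4+0+0+0+4+0+0+0+4+0+0 = 16

16


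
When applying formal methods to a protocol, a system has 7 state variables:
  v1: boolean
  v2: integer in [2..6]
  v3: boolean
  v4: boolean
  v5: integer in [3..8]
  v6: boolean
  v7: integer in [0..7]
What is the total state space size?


State space = product of domain sizes of all variables.
Domain sizes:
  v1 (boolean): 2
  v2 (integer in [2..6]): 5
  v3 (boolean): 2
  v4 (boolean): 2
  v5 (integer in [3..8]): 6
  v6 (boolean): 2
  v7 (integer in [0..7]): 8
Product = 2 * 5 * 2 * 2 * 6 * 2 * 8 = 3840

3840


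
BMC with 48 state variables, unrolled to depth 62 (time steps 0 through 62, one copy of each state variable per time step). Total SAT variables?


BMC unrolls to depth k, creating one copy of each state var for steps 0..k.
Step count = 62 + 1 = 63 (steps 0 through 62)
Vars per step = 48
Total = 48 * 63 = 3024

3024


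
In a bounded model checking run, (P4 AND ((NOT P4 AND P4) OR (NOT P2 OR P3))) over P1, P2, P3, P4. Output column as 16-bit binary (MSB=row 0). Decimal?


Formula: (P4 AND ((NOT P4 AND P4) OR (NOT P2 OR P3))) over P1, P2, P3, P4 (16 rows)
Evaluate each row (bits = P1,P2,P3,P4, MSB first):
  row 0 [0000]: (0 AND ((NOT 0 AND 0) OR (NOT 0 OR 0))) -> 0
  row 1 [0001]: (1 AND ((NOT 1 AND 1) OR (NOT 0 OR 0))) -> 1
  row 2 [0010]: (0 AND ((NOT 0 AND 0) OR (NOT 0 OR 1))) -> 0
  row 3 [0011]: (1 AND ((NOT 1 AND 1) OR (NOT 0 OR 1))) -> 1
  row 4 [0100]: (0 AND ((NOT 0 AND 0) OR (NOT 1 OR 0))) -> 0
  row 5 [0101]: (1 AND ((NOT 1 AND 1) OR (NOT 1 OR 0))) -> 0
  row 6 [0110]: (0 AND ((NOT 0 AND 0) OR (NOT 1 OR 1))) -> 0
  row 7 [0111]: (1 AND ((NOT 1 AND 1) OR (NOT 1 OR 1))) -> 1
  row 8 [1000]: (0 AND ((NOT 0 AND 0) OR (NOT 0 OR 0))) -> 0
  row 9 [1001]: (1 AND ((NOT 1 AND 1) OR (NOT 0 OR 0))) -> 1
  row 10 [1010]: (0 AND ((NOT 0 AND 0) OR (NOT 0 OR 1))) -> 0
  row 11 [1011]: (1 AND ((NOT 1 AND 1) OR (NOT 0 OR 1))) -> 1
  row 12 [1100]: (0 AND ((NOT 0 AND 0) OR (NOT 1 OR 0))) -> 0
  row 13 [1101]: (1 AND ((NOT 1 AND 1) OR (NOT 1 OR 0))) -> 0
  row 14 [1110]: (0 AND ((NOT 0 AND 0) OR (NOT 1 OR 1))) -> 0
  row 15 [1111]: (1 AND ((NOT 1 AND 1) OR (NOT 1 OR 1))) -> 1
Full result column, 4 rows per line (P1,P2 fixed per line; P3,P4 runs 00..11 left to right):
  rows 0-3 [P1,P2=00]: 0101  = hex 5
  rows 4-7 [P1,P2=01]: 0001  = hex 1
  rows 8-11 [P1,P2=10]: 0101  = hex 5
  rows 12-15 [P1,P2=11]: 0001  = hex 1
Output column (row 0 .. row 15) = 0101000101010001
Output column grouped in 4s = 0101 0001 0101 0001 = 0x5151
Convert to decimal digit by digit (value = value*16 + digit):
  5 -> 5
  5*16 + 1 = 81
  81*16 + 5 = 1301
  1301*16 + 1 = 20817
Decimal = 20817

20817


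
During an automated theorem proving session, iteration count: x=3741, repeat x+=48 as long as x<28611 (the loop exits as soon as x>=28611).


Step 1: x goes from 3741 toward 28611 by 48; the body runs while x<28611, so iterations = ceil((bound-start)/step)
Step 2: Distance=24870
Step 3: ceil(24870/48)=519

519


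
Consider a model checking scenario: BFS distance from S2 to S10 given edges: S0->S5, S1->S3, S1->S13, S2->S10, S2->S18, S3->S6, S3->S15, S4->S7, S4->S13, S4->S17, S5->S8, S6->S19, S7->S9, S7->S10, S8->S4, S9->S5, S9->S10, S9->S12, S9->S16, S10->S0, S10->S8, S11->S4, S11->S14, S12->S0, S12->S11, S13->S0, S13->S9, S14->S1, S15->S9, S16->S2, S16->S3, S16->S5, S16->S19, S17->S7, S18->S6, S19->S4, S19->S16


BFS layer-by-layer from S2:
  dist 0: {S2}
  dist 1: {S10, S18}
  -> S10 reached at distance 1
Shortest path length = 1

1


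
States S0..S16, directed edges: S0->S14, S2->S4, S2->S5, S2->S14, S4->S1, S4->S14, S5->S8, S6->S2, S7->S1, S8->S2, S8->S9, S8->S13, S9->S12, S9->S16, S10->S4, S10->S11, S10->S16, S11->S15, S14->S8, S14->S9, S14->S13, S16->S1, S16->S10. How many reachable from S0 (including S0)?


BFS from S0:
  layer 0: {S0}
  layer 1: {S14}
  layer 2: {S8, S9, S13}
  layer 3: {S2, S12, S16}
  layer 4: {S1, S4, S5, S10}
  layer 5: {S11}
  layer 6: {S15}
Reachable set: {S0, S1, S2, S4, S5, S8, S9, S10, S11, S12, S13, S14, S15, S16}
Count = 14

14


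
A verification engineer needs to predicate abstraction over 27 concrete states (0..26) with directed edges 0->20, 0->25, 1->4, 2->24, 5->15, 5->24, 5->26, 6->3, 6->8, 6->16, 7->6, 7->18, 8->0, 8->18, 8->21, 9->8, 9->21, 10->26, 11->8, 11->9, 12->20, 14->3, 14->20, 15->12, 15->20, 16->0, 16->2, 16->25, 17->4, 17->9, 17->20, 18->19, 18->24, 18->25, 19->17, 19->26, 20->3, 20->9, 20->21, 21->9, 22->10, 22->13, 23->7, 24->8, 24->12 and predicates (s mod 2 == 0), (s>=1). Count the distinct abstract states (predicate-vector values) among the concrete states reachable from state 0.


BFS from 0:
Concrete reachable: {0, 3, 4, 8, 9, 12, 17, 18, 19, 20, 21, 24, 25, 26}
Abstract via predicates (s mod 2 == 0), (s>=1):
  (0,1) <- {3, 9, 17, 19, 21, 25}
  (1,0) <- {0}
  (1,1) <- {4, 8, 12, 18, 20, 24, 26}
Distinct abstract states = 3

3


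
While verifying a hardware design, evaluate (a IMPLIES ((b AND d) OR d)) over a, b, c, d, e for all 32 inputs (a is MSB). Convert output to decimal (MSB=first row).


Formula: (a IMPLIES ((b AND d) OR d)) over a, b, c, d, e (32 rows)
Evaluate each row (bits = a,b,c,d,e, MSB first):
  row 0 [00000]: (0 IMPLIES ((0 AND 0) OR 0)) -> 1
  row 1 [00001]: (0 IMPLIES ((0 AND 0) OR 0)) -> 1
  row 2 [00010]: (0 IMPLIES ((0 AND 1) OR 1)) -> 1
  row 3 [00011]: (0 IMPLIES ((0 AND 1) OR 1)) -> 1
  row 4 [00100]: (0 IMPLIES ((0 AND 0) OR 0)) -> 1
  row 5 [00101]: (0 IMPLIES ((0 AND 0) OR 0)) -> 1
  row 6 [00110]: (0 IMPLIES ((0 AND 1) OR 1)) -> 1
  row 7 [00111]: (0 IMPLIES ((0 AND 1) OR 1)) -> 1
  row 8 [01000]: (0 IMPLIES ((1 AND 0) OR 0)) -> 1
  row 9 [01001]: (0 IMPLIES ((1 AND 0) OR 0)) -> 1
  row 10 [01010]: (0 IMPLIES ((1 AND 1) OR 1)) -> 1
  row 11 [01011]: (0 IMPLIES ((1 AND 1) OR 1)) -> 1
  row 12 [01100]: (0 IMPLIES ((1 AND 0) OR 0)) -> 1
  row 13 [01101]: (0 IMPLIES ((1 AND 0) OR 0)) -> 1
  row 14 [01110]: (0 IMPLIES ((1 AND 1) OR 1)) -> 1
  row 15 [01111]: (0 IMPLIES ((1 AND 1) OR 1)) -> 1
  row 16 [10000]: (1 IMPLIES ((0 AND 0) OR 0)) -> 0
  row 17 [10001]: (1 IMPLIES ((0 AND 0) OR 0)) -> 0
  row 18 [10010]: (1 IMPLIES ((0 AND 1) OR 1)) -> 1
  row 19 [10011]: (1 IMPLIES ((0 AND 1) OR 1)) -> 1
  row 20 [10100]: (1 IMPLIES ((0 AND 0) OR 0)) -> 0
  row 21 [10101]: (1 IMPLIES ((0 AND 0) OR 0)) -> 0
  row 22 [10110]: (1 IMPLIES ((0 AND 1) OR 1)) -> 1
  row 23 [10111]: (1 IMPLIES ((0 AND 1) OR 1)) -> 1
  row 24 [11000]: (1 IMPLIES ((1 AND 0) OR 0)) -> 0
  row 25 [11001]: (1 IMPLIES ((1 AND 0) OR 0)) -> 0
  row 26 [11010]: (1 IMPLIES ((1 AND 1) OR 1)) -> 1
  row 27 [11011]: (1 IMPLIES ((1 AND 1) OR 1)) -> 1
  row 28 [11100]: (1 IMPLIES ((1 AND 0) OR 0)) -> 0
  row 29 [11101]: (1 IMPLIES ((1 AND 0) OR 0)) -> 0
  row 30 [11110]: (1 IMPLIES ((1 AND 1) OR 1)) -> 1
  row 31 [11111]: (1 IMPLIES ((1 AND 1) OR 1)) -> 1
Full result column, 4 rows per line (a,b,c fixed per line; d,e runs 00..11 left to right):
  rows 0-3 [a,b,c=000]: 1111  = hex F
  rows 4-7 [a,b,c=001]: 1111  = hex F
  rows 8-11 [a,b,c=010]: 1111  = hex F
  rows 12-15 [a,b,c=011]: 1111  = hex F
  rows 16-19 [a,b,c=100]: 0011  = hex 3
  rows 20-23 [a,b,c=101]: 0011  = hex 3
  rows 24-27 [a,b,c=110]: 0011  = hex 3
  rows 28-31 [a,b,c=111]: 0011  = hex 3
Output column (row 0 .. row 31) = 11111111111111110011001100110011
Output column grouped in 4s = 1111 1111 1111 1111 0011 0011 0011 0011 = 0xFFFF3333
Convert to decimal digit by digit (value = value*16 + digit):
  F -> 15
  15*16 + 15 (F) = 255
  255*16 + 15 (F) = 4095
  4095*16 + 15 (F) = 65535
  65535*16 + 3 = 1048563
  1048563*16 + 3 = 16777011
  16777011*16 + 3 = 268432179
  268432179*16 + 3 = 4294914867
Decimal = 4294914867

4294914867


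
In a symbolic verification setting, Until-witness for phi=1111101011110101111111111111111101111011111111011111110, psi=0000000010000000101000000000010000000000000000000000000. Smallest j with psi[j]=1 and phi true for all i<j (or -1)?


(phi U psi) at 0: need smallest j with psi[j]=1 and phi[i]=1 for all i in [0,j).
Scan from step 0:
  step 0: phi=1, psi=0 -> continue
  step 1: phi=1, psi=0 -> continue
  step 2: phi=1, psi=0 -> continue
  step 3: phi=1, psi=0 -> continue
  step 5: phi=0 -> phi-prefix broken from here
  step 8: psi=1 but phi already failed -> not a witness
  step 16: psi=1 but phi already failed -> not a witness
  step 18: psi=1 but phi already failed -> not a witness
  step 29: psi=1 but phi already failed -> not a witness
  end of trace: no witness -> -1
Witness step = -1

-1


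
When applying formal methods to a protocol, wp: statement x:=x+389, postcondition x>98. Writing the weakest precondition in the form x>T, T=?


Formula: wp(x:=E, P) = P[E/x] (substitute E for x in postcondition)
Step 1: Postcondition: x>98
Step 2: Substitute x+389 for x: x+389>98
Step 3: Solve for x: x > 98-389 = -291

-291


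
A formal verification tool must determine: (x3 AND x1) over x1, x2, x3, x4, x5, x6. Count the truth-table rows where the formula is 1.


Formula: (x3 AND x1) over 6 vars (64 rows)
Evaluate each row (x1, x2, x3, x4, x5, x6 as bits, MSB first):
  row 0 [000000]: (0 AND 0) -> 0
  row 1 [000001]: (0 AND 0) -> 0
  row 2 [000010]: (0 AND 0) -> 0
  row 3 [000011]: (0 AND 0) -> 0
  row 4 [000100]: (0 AND 0) -> 0
  (every remaining row is evaluated the same way; all 64 results are listed next)
Full result column, 8 rows per line (x1,x2,x3 fixed per line; x4,x5,x6 runs 000..111 left to right):
  rows 0-7 [x1,x2,x3=000]: 00000000  (ones: 0)
  rows 8-15 [x1,x2,x3=001]: 00000000  (ones: 0)
  rows 16-23 [x1,x2,x3=010]: 00000000  (ones: 0)
  rows 24-31 [x1,x2,x3=011]: 00000000  (ones: 0)
  rows 32-39 [x1,x2,x3=100]: 00000000  (ones: 0)
  rows 40-47 [x1,x2,x3=101]: 11111111  (ones: 8)
  rows 48-55 [x1,x2,x3=110]: 00000000  (ones: 0)
  rows 56-63 [x1,x2,x3=111]: 11111111  (ones: 8)
Count of 1-rows = 0+0+0+0+0+8+0+8 = 16

16


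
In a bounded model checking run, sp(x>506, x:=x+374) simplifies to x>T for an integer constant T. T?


Formula: sp(P, x:=E) = exists old_x. (x = E[old_x/x]) AND P[old_x/x] (old_x is the value of x before the assignment; eliminate old_x by solving x = E[old_x/x] for old_x)
Step 1: Precondition P: x>506, i.e. old_x > 506
Step 2: Assignment gives x = old_x + 374, so old_x = x - 374
Step 3: Substitute into P: x - 374 > 506
Step 4: Simplify: x > 506+374 = 880

880


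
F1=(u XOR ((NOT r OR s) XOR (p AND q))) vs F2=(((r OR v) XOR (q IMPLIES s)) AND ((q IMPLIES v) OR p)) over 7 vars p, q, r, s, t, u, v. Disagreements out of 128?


F1 = (u XOR ((NOT r OR s) XOR (p AND q)))
F2 = (((r OR v) XOR (q IMPLIES s)) AND ((q IMPLIES v) OR p))
Evaluate both on each of 128 rows (bits = p,q,r,s,t,u,v):
  row 0 [0000000]: F1=1 F2=1 -> 0
  row 1 [0000001]: F1=1 F2=0 (differ) -> 1
  row 2 [0000010]: F1=0 F2=1 (differ) -> 1
  row 3 [0000011]: F1=0 F2=0 -> 0
  row 4 [0000100]: F1=1 F2=1 -> 0
  (every remaining row is evaluated the same way; all 128 results are listed next)
Full result column, 8 rows per line (p,q,r,s fixed per line; t,u,v runs 000..111 left to right):
  rows 0-7 [p,q,r,s=0000]: 01100110  (ones: 4)
  rows 8-15 [p,q,r,s=0001]: 01100110  (ones: 4)
  rows 16-23 [p,q,r,s=0010]: 00110011  (ones: 4)
  rows 24-31 [p,q,r,s=0011]: 11001100  (ones: 4)
  rows 32-39 [p,q,r,s=0100]: 10011001  (ones: 4)
  rows 40-47 [p,q,r,s=0101]: 11001100  (ones: 4)
  rows 48-55 [p,q,r,s=0110]: 01100110  (ones: 4)
  rows 56-63 [p,q,r,s=0111]: 11001100  (ones: 4)
  rows 64-71 [p,q,r,s=1000]: 01100110  (ones: 4)
  rows 72-79 [p,q,r,s=1001]: 01100110  (ones: 4)
  rows 80-87 [p,q,r,s=1010]: 00110011  (ones: 4)
  rows 88-95 [p,q,r,s=1011]: 11001100  (ones: 4)
  rows 96-103 [p,q,r,s=1100]: 01100110  (ones: 4)
  rows 104-111 [p,q,r,s=1101]: 10011001  (ones: 4)
  rows 112-119 [p,q,r,s=1110]: 00110011  (ones: 4)
  rows 120-127 [p,q,r,s=1111]: 00110011  (ones: 4)
Disagreements = 4+4+4+4+4+4+4+4+4+4+4+4+4+4+4+4 = 64

64


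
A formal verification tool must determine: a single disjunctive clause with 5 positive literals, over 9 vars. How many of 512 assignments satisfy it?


Step 1: Total=2^9=512
Step 2: Unsat when all 5 false: 2^4=16
Step 3: Sat=512-16=496

496


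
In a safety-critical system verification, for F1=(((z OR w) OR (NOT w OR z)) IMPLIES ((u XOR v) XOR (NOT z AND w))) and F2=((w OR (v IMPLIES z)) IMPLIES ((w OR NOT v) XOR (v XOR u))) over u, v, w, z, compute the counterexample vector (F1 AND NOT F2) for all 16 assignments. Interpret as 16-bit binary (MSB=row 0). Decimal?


F1 = (((z OR w) OR (NOT w OR z)) IMPLIES ((u XOR v) XOR (NOT z AND w)))
F2 = ((w OR (v IMPLIES z)) IMPLIES ((w OR NOT v) XOR (v XOR u)))
Counterexample to F1=>F2 is where F1=1 and F2=0.
Evaluate each row (bits = u,v,w,z, MSB first):
  row 0 [0000]: F1=0 F2=1 -> F1&~F2 -> 0
  row 1 [0001]: F1=0 F2=1 -> F1&~F2 -> 0
  row 2 [0010]: F1=1 F2=1 -> F1&~F2 -> 0
  row 3 [0011]: F1=0 F2=1 -> F1&~F2 -> 0
  row 4 [0100]: F1=1 F2=1 -> F1&~F2 -> 0
  row 5 [0101]: F1=1 F2=1 -> F1&~F2 -> 0
  row 6 [0110]: F1=0 F2=0 -> F1&~F2 -> 0
  row 7 [0111]: F1=1 F2=0 -> F1&~F2 -> 1
  row 8 [1000]: F1=1 F2=0 -> F1&~F2 -> 1
  row 9 [1001]: F1=1 F2=0 -> F1&~F2 -> 1
  row 10 [1010]: F1=0 F2=0 -> F1&~F2 -> 0
  row 11 [1011]: F1=1 F2=0 -> F1&~F2 -> 1
  row 12 [1100]: F1=0 F2=1 -> F1&~F2 -> 0
  row 13 [1101]: F1=0 F2=0 -> F1&~F2 -> 0
  row 14 [1110]: F1=1 F2=1 -> F1&~F2 -> 0
  row 15 [1111]: F1=0 F2=1 -> F1&~F2 -> 0
Full result column, 4 rows per line (u,v fixed per line; w,z runs 00..11 left to right):
  rows 0-3 [u,v=00]: 0000  = hex 0
  rows 4-7 [u,v=01]: 0001  = hex 1
  rows 8-11 [u,v=10]: 1101  = hex D
  rows 12-15 [u,v=11]: 0000  = hex 0
Counterexample vector (row 0 .. row 15) = 0000000111010000
Output column grouped in 4s = 0000 0001 1101 0000 = 0x01D0
Convert to decimal digit by digit (value = value*16 + digit):
  0 -> 0
  0*16 + 1 = 1
  1*16 + 13 (D) = 29
  29*16 + 0 = 464
Decimal = 464

464


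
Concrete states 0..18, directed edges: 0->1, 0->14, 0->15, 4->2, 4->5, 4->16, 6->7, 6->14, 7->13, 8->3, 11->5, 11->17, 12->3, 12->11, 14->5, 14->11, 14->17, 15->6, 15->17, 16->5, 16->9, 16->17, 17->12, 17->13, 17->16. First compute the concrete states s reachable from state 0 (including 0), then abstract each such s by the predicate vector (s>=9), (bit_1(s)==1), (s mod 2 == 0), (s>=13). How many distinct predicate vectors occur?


BFS from 0:
Concrete reachable: {0, 1, 3, 5, 6, 7, 9, 11, 12, 13, 14, 15, 16, 17}
Abstract via predicates (s>=9), (bit_1(s)==1), (s mod 2 == 0), (s>=13):
  (0,0,0,0) <- {1, 5}
  (0,0,1,0) <- {0}
  (0,1,0,0) <- {3, 7}
  (0,1,1,0) <- {6}
  (1,0,0,0) <- {9}
  (1,0,0,1) <- {13, 17}
  (1,0,1,0) <- {12}
  (1,0,1,1) <- {16}
  (1,1,0,0) <- {11}
  (1,1,0,1) <- {15}
  (1,1,1,1) <- {14}
Distinct abstract states = 11

11


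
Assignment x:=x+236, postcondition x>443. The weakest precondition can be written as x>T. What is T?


Formula: wp(x:=E, P) = P[E/x] (substitute E for x in postcondition)
Step 1: Postcondition: x>443
Step 2: Substitute x+236 for x: x+236>443
Step 3: Solve for x: x > 443-236 = 207

207


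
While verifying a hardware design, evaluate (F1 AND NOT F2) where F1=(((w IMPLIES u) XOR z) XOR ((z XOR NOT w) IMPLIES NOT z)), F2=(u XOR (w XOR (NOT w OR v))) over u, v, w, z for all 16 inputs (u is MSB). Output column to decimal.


F1 = (((w IMPLIES u) XOR z) XOR ((z XOR NOT w) IMPLIES NOT z))
F2 = (u XOR (w XOR (NOT w OR v)))
Counterexample to F1=>F2 is where F1=1 and F2=0.
Evaluate each row (bits = u,v,w,z, MSB first):
  row 0 [0000]: F1=0 F2=1 -> F1&~F2 -> 0
  row 1 [0001]: F1=1 F2=1 -> F1&~F2 -> 0
  row 2 [0010]: F1=1 F2=1 -> F1&~F2 -> 0
  row 3 [0011]: F1=1 F2=1 -> F1&~F2 -> 0
  row 4 [0100]: F1=0 F2=1 -> F1&~F2 -> 0
  row 5 [0101]: F1=1 F2=1 -> F1&~F2 -> 0
  row 6 [0110]: F1=1 F2=0 -> F1&~F2 -> 1
  row 7 [0111]: F1=1 F2=0 -> F1&~F2 -> 1
  row 8 [1000]: F1=0 F2=0 -> F1&~F2 -> 0
  row 9 [1001]: F1=1 F2=0 -> F1&~F2 -> 1
  row 10 [1010]: F1=0 F2=0 -> F1&~F2 -> 0
  row 11 [1011]: F1=0 F2=0 -> F1&~F2 -> 0
  row 12 [1100]: F1=0 F2=0 -> F1&~F2 -> 0
  row 13 [1101]: F1=1 F2=0 -> F1&~F2 -> 1
  row 14 [1110]: F1=0 F2=1 -> F1&~F2 -> 0
  row 15 [1111]: F1=0 F2=1 -> F1&~F2 -> 0
Full result column, 4 rows per line (u,v fixed per line; w,z runs 00..11 left to right):
  rows 0-3 [u,v=00]: 0000  = hex 0
  rows 4-7 [u,v=01]: 0011  = hex 3
  rows 8-11 [u,v=10]: 0100  = hex 4
  rows 12-15 [u,v=11]: 0100  = hex 4
Counterexample vector (row 0 .. row 15) = 0000001101000100
Output column grouped in 4s = 0000 0011 0100 0100 = 0x0344
Convert to decimal digit by digit (value = value*16 + digit):
  0 -> 0
  0*16 + 3 = 3
  3*16 + 4 = 52
  52*16 + 4 = 836
Decimal = 836

836


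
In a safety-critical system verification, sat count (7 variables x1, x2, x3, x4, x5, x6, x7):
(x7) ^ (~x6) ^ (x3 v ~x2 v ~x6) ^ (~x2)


CNF with 4 clauses over 7 vars (128 assignments).
An assignment satisfies CNF iff every clause has >=1 true literal.
Check each row (bits = x1,x2,x3,x4,x5,x6,x7; clause T/F shown):
  row 0 [0000000]: clauses=FTTT -> 0
  row 1 [0000001]: clauses=TTTT -> 1
  row 2 [0000010]: clauses=FFTT -> 0
  row 3 [0000011]: clauses=TFTT -> 0
  row 4 [0000100]: clauses=FTTT -> 0
  (every remaining row is evaluated the same way; all 128 results are listed next)
Full result column, 8 rows per line (x1,x2,x3,x4 fixed per line; x5,x6,x7 runs 000..111 left to right):
  rows 0-7 [x1,x2,x3,x4=0000]: 01000100  (ones: 2)
  rows 8-15 [x1,x2,x3,x4=0001]: 01000100  (ones: 2)
  rows 16-23 [x1,x2,x3,x4=0010]: 01000100  (ones: 2)
  rows 24-31 [x1,x2,x3,x4=0011]: 01000100  (ones: 2)
  rows 32-39 [x1,x2,x3,x4=0100]: 00000000  (ones: 0)
  rows 40-47 [x1,x2,x3,x4=0101]: 00000000  (ones: 0)
  rows 48-55 [x1,x2,x3,x4=0110]: 00000000  (ones: 0)
  rows 56-63 [x1,x2,x3,x4=0111]: 00000000  (ones: 0)
  rows 64-71 [x1,x2,x3,x4=1000]: 01000100  (ones: 2)
  rows 72-79 [x1,x2,x3,x4=1001]: 01000100  (ones: 2)
  rows 80-87 [x1,x2,x3,x4=1010]: 01000100  (ones: 2)
  rows 88-95 [x1,x2,x3,x4=1011]: 01000100  (ones: 2)
  rows 96-103 [x1,x2,x3,x4=1100]: 00000000  (ones: 0)
  rows 104-111 [x1,x2,x3,x4=1101]: 00000000  (ones: 0)
  rows 112-119 [x1,x2,x3,x4=1110]: 00000000  (ones: 0)
  rows 120-127 [x1,x2,x3,x4=1111]: 00000000  (ones: 0)
Satisfying assignments = 2+2+2+2+0+0+0+0+2+2+2+2+0+0+0+0 = 16

16


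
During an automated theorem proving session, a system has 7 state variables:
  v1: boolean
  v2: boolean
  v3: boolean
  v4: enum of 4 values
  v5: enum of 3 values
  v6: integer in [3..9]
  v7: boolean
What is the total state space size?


State space = product of domain sizes of all variables.
Domain sizes:
  v1 (boolean): 2
  v2 (boolean): 2
  v3 (boolean): 2
  v4 (enum of 4 values): 4
  v5 (enum of 3 values): 3
  v6 (integer in [3..9]): 7
  v7 (boolean): 2
Product = 2 * 2 * 2 * 4 * 3 * 7 * 2 = 1344

1344


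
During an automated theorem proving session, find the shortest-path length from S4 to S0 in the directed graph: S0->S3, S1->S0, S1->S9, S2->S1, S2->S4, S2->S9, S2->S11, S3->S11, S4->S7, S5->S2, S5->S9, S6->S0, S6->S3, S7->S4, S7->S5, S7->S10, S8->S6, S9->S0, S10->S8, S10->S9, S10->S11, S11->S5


BFS layer-by-layer from S4:
  dist 0: {S4}
  dist 1: {S7}
  dist 2: {S5, S10}
  dist 3: {S2, S8, S9, S11}
  dist 4: {S0, S1, S6}
  -> S0 reached at distance 4
Shortest path length = 4

4


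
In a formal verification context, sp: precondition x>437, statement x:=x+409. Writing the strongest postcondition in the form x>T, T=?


Formula: sp(P, x:=E) = exists old_x. (x = E[old_x/x]) AND P[old_x/x] (old_x is the value of x before the assignment; eliminate old_x by solving x = E[old_x/x] for old_x)
Step 1: Precondition P: x>437, i.e. old_x > 437
Step 2: Assignment gives x = old_x + 409, so old_x = x - 409
Step 3: Substitute into P: x - 409 > 437
Step 4: Simplify: x > 437+409 = 846

846
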